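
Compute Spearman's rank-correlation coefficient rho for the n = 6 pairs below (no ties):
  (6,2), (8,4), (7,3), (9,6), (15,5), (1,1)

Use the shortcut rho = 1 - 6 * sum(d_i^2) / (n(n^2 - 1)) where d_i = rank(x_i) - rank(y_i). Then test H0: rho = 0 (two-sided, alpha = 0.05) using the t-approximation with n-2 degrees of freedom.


Step 1: Rank x and y separately (midranks; no ties here).
rank(x): 6->2, 8->4, 7->3, 9->5, 15->6, 1->1
rank(y): 2->2, 4->4, 3->3, 6->6, 5->5, 1->1
Step 2: d_i = R_x(i) - R_y(i); compute d_i^2.
  (2-2)^2=0, (4-4)^2=0, (3-3)^2=0, (5-6)^2=1, (6-5)^2=1, (1-1)^2=0
sum(d^2) = 2.
Step 3: rho = 1 - 6*2 / (6*(6^2 - 1)) = 1 - 12/210 = 0.942857.
Step 4: Under H0, t = rho * sqrt((n-2)/(1-rho^2)) = 5.6595 ~ t(4).
Step 5: Two-sided p-value from the t-distribution with 4 df = 0.004805.
Step 6: alpha = 0.05. reject H0.

rho = 0.9429, p = 0.004805, reject H0 at alpha = 0.05.


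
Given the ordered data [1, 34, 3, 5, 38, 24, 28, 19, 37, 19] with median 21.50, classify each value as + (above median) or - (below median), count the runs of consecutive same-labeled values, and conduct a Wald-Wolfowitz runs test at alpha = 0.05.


Step 1: Compute median = 21.50; label A = above, B = below.
Labels in order: BABBAAABAB  (n_A = 5, n_B = 5)
Step 2: Count runs R = 7.
Step 3: Under H0 (random ordering), E[R] = 2*n_A*n_B/(n_A+n_B) + 1 = 2*5*5/10 + 1 = 6.0000.
        Var[R] = 2*n_A*n_B*(2*n_A*n_B - n_A - n_B) / ((n_A+n_B)^2 * (n_A+n_B-1)) = 2000/900 = 2.2222.
        SD[R] = 1.4907.
Step 4: Continuity-corrected z = (R - 0.5 - E[R]) / SD[R] = (7 - 0.5 - 6.0000) / 1.4907 = 0.3354.
Step 5: Two-sided p-value via normal approximation = 2*(1 - Phi(|z|)) = 0.737316.
Step 6: alpha = 0.05. fail to reject H0.

R = 7, z = 0.3354, p = 0.737316, fail to reject H0.


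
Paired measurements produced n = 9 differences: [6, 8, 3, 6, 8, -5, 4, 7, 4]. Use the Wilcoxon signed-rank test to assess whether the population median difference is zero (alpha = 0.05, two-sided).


Step 1: Drop any zero differences (none here) and take |d_i|.
|d| = [6, 8, 3, 6, 8, 5, 4, 7, 4]
Step 2: Midrank |d_i| (ties get averaged ranks).
ranks: |6|->5.5, |8|->8.5, |3|->1, |6|->5.5, |8|->8.5, |5|->4, |4|->2.5, |7|->7, |4|->2.5
Step 3: Attach original signs; sum ranks with positive sign and with negative sign.
W+ = 5.5 + 8.5 + 1 + 5.5 + 8.5 + 2.5 + 7 + 2.5 = 41
W- = 4 = 4
(Check: W+ + W- = 45 should equal n(n+1)/2 = 45.)
Step 4: Test statistic W = min(W+, W-) = 4.
Step 5: Ties in |d|, so use the tie-corrected normal approximation.
        E[W] = n(n+1)/4 = 9*10/4 = 22.5.
        Tie groups: |d|=4 (t=2), |d|=6 (t=2), |d|=8 (t=2); sum(t^3 - t) = 18.
        Var[W] = n(n+1)(2n+1)/24 - sum(t^3-t)/48 = 1710/24 - 18/48 = 70.875.
        z = (W - E[W]) / sqrt(Var[W]) = (4 - 22.5) / 8.4187 = -2.1975.
        Two-sided p = 2*Phi(z) = 0.027986.
Step 6: alpha = 0.05. reject H0.

W+ = 41, W- = 4, W = min = 4, p = 0.027986, reject H0.


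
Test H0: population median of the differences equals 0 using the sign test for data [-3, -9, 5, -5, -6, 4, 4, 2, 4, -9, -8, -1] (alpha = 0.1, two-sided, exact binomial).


Step 1: Discard zero differences. Original n = 12; n_eff = number of nonzero differences = 12.
Nonzero differences (with sign): -3, -9, +5, -5, -6, +4, +4, +2, +4, -9, -8, -1
Step 2: Count signs: positive = 5, negative = 7.
Step 3: Under H0: P(positive) = 0.5, so the number of positives S ~ Bin(12, 0.5).
Step 4: Two-sided exact p-value = sum of Bin(12,0.5) probabilities at or below the observed probability = 0.774414.
Step 5: alpha = 0.1. fail to reject H0.

n_eff = 12, pos = 5, neg = 7, p = 0.774414, fail to reject H0.


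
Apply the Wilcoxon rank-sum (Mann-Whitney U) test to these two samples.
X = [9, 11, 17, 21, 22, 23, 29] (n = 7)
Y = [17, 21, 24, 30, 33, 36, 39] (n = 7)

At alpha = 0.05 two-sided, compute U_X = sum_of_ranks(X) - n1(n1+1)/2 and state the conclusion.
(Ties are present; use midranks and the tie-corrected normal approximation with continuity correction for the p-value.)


Step 1: Combine and sort all 14 observations; assign midranks.
sorted (value, group): (9,X), (11,X), (17,X), (17,Y), (21,X), (21,Y), (22,X), (23,X), (24,Y), (29,X), (30,Y), (33,Y), (36,Y), (39,Y)
ranks: 9->1, 11->2, 17->3.5, 17->3.5, 21->5.5, 21->5.5, 22->7, 23->8, 24->9, 29->10, 30->11, 33->12, 36->13, 39->14
Step 2: Rank sum for X: R1 = 1 + 2 + 3.5 + 5.5 + 7 + 8 + 10 = 37.
Step 3: U_X = R1 - n1(n1+1)/2 = 37 - 7*8/2 = 37 - 28 = 9.
       U_Y = n1*n2 - U_X = 49 - 9 = 40.
Step 4: Ties are present, so use the tie-corrected normal approximation (with continuity correction) for the p-value.
Step 5: p-value = 0.054750; compare to alpha = 0.05. fail to reject H0.

U_X = 9, p = 0.054750, fail to reject H0 at alpha = 0.05.


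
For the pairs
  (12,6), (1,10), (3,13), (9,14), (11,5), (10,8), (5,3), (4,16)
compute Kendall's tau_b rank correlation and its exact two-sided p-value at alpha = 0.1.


Step 1: Enumerate the 28 unordered pairs (i,j) with i<j and classify each by sign(x_j-x_i) * sign(y_j-y_i).
  (1,2):dx=-11,dy=+4->D; (1,3):dx=-9,dy=+7->D; (1,4):dx=-3,dy=+8->D; (1,5):dx=-1,dy=-1->C
  (1,6):dx=-2,dy=+2->D; (1,7):dx=-7,dy=-3->C; (1,8):dx=-8,dy=+10->D; (2,3):dx=+2,dy=+3->C
  (2,4):dx=+8,dy=+4->C; (2,5):dx=+10,dy=-5->D; (2,6):dx=+9,dy=-2->D; (2,7):dx=+4,dy=-7->D
  (2,8):dx=+3,dy=+6->C; (3,4):dx=+6,dy=+1->C; (3,5):dx=+8,dy=-8->D; (3,6):dx=+7,dy=-5->D
  (3,7):dx=+2,dy=-10->D; (3,8):dx=+1,dy=+3->C; (4,5):dx=+2,dy=-9->D; (4,6):dx=+1,dy=-6->D
  (4,7):dx=-4,dy=-11->C; (4,8):dx=-5,dy=+2->D; (5,6):dx=-1,dy=+3->D; (5,7):dx=-6,dy=-2->C
  (5,8):dx=-7,dy=+11->D; (6,7):dx=-5,dy=-5->C; (6,8):dx=-6,dy=+8->D; (7,8):dx=-1,dy=+13->D
Step 2: C = 10, D = 18, total pairs = 28.
Step 3: tau = (C - D)/(n(n-1)/2) = (10 - 18)/28 = -0.285714.
Step 4: Exact two-sided p-value (enumerate n! = 40320 permutations of y under H0): p = 0.398760.
Step 5: alpha = 0.1. fail to reject H0.

tau_b = -0.2857 (C=10, D=18), p = 0.398760, fail to reject H0.


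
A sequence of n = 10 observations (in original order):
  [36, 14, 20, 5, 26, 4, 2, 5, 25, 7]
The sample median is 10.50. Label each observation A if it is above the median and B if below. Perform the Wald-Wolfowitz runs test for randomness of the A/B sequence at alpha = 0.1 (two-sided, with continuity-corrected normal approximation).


Step 1: Compute median = 10.50; label A = above, B = below.
Labels in order: AAABABBBAB  (n_A = 5, n_B = 5)
Step 2: Count runs R = 6.
Step 3: Under H0 (random ordering), E[R] = 2*n_A*n_B/(n_A+n_B) + 1 = 2*5*5/10 + 1 = 6.0000.
        Var[R] = 2*n_A*n_B*(2*n_A*n_B - n_A - n_B) / ((n_A+n_B)^2 * (n_A+n_B-1)) = 2000/900 = 2.2222.
        SD[R] = 1.4907.
Step 4: R = E[R], so z = 0 with no continuity correction.
Step 5: Two-sided p-value via normal approximation = 2*(1 - Phi(|z|)) = 1.000000.
Step 6: alpha = 0.1. fail to reject H0.

R = 6, z = 0.0000, p = 1.000000, fail to reject H0.


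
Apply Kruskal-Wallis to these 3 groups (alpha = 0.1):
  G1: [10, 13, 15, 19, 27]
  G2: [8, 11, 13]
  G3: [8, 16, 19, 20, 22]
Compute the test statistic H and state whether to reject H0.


Step 1: Combine all N = 13 observations and assign midranks.
sorted (value, group, rank): (8,G2,1.5), (8,G3,1.5), (10,G1,3), (11,G2,4), (13,G1,5.5), (13,G2,5.5), (15,G1,7), (16,G3,8), (19,G1,9.5), (19,G3,9.5), (20,G3,11), (22,G3,12), (27,G1,13)
Step 2: Sum ranks within each group.
R_1 = 38 (n_1 = 5)
R_2 = 11 (n_2 = 3)
R_3 = 42 (n_3 = 5)
Step 3: H = 12/(N(N+1)) * sum(R_i^2/n_i) - 3(N+1)
     = 12/(13*14) * (38^2/5 + 11^2/3 + 42^2/5) - 3*14
     = 0.065934 * 681.933 - 42
     = 2.962637.
Step 4: Ties present; correction factor C = 1 - 18/(13^3 - 13) = 0.991758. Corrected H = 2.962637 / 0.991758 = 2.987258.
Step 5: Under H0, H ~ chi^2(2); p-value = 0.224556.
Step 6: alpha = 0.1. fail to reject H0.

H = 2.9873, df = 2, p = 0.224556, fail to reject H0.


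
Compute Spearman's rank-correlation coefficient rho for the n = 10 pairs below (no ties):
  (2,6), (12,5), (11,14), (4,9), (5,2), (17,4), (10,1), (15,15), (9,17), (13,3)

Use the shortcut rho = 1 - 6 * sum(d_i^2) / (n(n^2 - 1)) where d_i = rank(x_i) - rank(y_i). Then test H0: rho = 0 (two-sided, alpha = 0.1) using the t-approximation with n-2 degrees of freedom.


Step 1: Rank x and y separately (midranks; no ties here).
rank(x): 2->1, 12->7, 11->6, 4->2, 5->3, 17->10, 10->5, 15->9, 9->4, 13->8
rank(y): 6->6, 5->5, 14->8, 9->7, 2->2, 4->4, 1->1, 15->9, 17->10, 3->3
Step 2: d_i = R_x(i) - R_y(i); compute d_i^2.
  (1-6)^2=25, (7-5)^2=4, (6-8)^2=4, (2-7)^2=25, (3-2)^2=1, (10-4)^2=36, (5-1)^2=16, (9-9)^2=0, (4-10)^2=36, (8-3)^2=25
sum(d^2) = 172.
Step 3: rho = 1 - 6*172 / (10*(10^2 - 1)) = 1 - 1032/990 = -0.042424.
Step 4: Under H0, t = rho * sqrt((n-2)/(1-rho^2)) = -0.1201 ~ t(8).
Step 5: Two-sided p-value from the t-distribution with 8 df = 0.907364.
Step 6: alpha = 0.1. fail to reject H0.

rho = -0.0424, p = 0.907364, fail to reject H0 at alpha = 0.1.


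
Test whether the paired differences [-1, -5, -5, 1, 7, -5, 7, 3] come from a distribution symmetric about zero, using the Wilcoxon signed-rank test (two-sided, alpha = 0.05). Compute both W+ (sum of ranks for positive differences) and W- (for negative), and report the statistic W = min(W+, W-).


Step 1: Drop any zero differences (none here) and take |d_i|.
|d| = [1, 5, 5, 1, 7, 5, 7, 3]
Step 2: Midrank |d_i| (ties get averaged ranks).
ranks: |1|->1.5, |5|->5, |5|->5, |1|->1.5, |7|->7.5, |5|->5, |7|->7.5, |3|->3
Step 3: Attach original signs; sum ranks with positive sign and with negative sign.
W+ = 1.5 + 7.5 + 7.5 + 3 = 19.5
W- = 1.5 + 5 + 5 + 5 = 16.5
(Check: W+ + W- = 36 should equal n(n+1)/2 = 36.)
Step 4: Test statistic W = min(W+, W-) = 16.5.
Step 5: Ties in |d|, so use the tie-corrected normal approximation.
        E[W] = n(n+1)/4 = 8*9/4 = 18.
        Tie groups: |d|=1 (t=2), |d|=5 (t=3), |d|=7 (t=2); sum(t^3 - t) = 36.
        Var[W] = n(n+1)(2n+1)/24 - sum(t^3-t)/48 = 1224/24 - 36/48 = 50.25.
        z = (W - E[W]) / sqrt(Var[W]) = (16.5 - 18) / 7.0887 = -0.2116.
        Two-sided p = 2*Phi(z) = 0.832416.
Step 6: alpha = 0.05. fail to reject H0.

W+ = 19.5, W- = 16.5, W = min = 16.5, p = 0.832416, fail to reject H0.


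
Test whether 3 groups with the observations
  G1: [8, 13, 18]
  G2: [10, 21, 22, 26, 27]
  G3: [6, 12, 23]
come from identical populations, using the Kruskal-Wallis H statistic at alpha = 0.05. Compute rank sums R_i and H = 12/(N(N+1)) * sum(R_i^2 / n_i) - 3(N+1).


Step 1: Combine all N = 11 observations and assign midranks.
sorted (value, group, rank): (6,G3,1), (8,G1,2), (10,G2,3), (12,G3,4), (13,G1,5), (18,G1,6), (21,G2,7), (22,G2,8), (23,G3,9), (26,G2,10), (27,G2,11)
Step 2: Sum ranks within each group.
R_1 = 13 (n_1 = 3)
R_2 = 39 (n_2 = 5)
R_3 = 14 (n_3 = 3)
Step 3: H = 12/(N(N+1)) * sum(R_i^2/n_i) - 3(N+1)
     = 12/(11*12) * (13^2/3 + 39^2/5 + 14^2/3) - 3*12
     = 0.090909 * 425.867 - 36
     = 2.715152.
Step 4: No ties, so H is used without correction.
Step 5: Under H0, H ~ chi^2(2); p-value = 0.257284.
Step 6: alpha = 0.05. fail to reject H0.

H = 2.7152, df = 2, p = 0.257284, fail to reject H0.


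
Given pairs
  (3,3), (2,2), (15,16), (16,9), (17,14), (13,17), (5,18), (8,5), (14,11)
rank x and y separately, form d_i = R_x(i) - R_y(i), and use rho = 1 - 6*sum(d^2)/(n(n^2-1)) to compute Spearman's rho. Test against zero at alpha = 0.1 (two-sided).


Step 1: Rank x and y separately (midranks; no ties here).
rank(x): 3->2, 2->1, 15->7, 16->8, 17->9, 13->5, 5->3, 8->4, 14->6
rank(y): 3->2, 2->1, 16->7, 9->4, 14->6, 17->8, 18->9, 5->3, 11->5
Step 2: d_i = R_x(i) - R_y(i); compute d_i^2.
  (2-2)^2=0, (1-1)^2=0, (7-7)^2=0, (8-4)^2=16, (9-6)^2=9, (5-8)^2=9, (3-9)^2=36, (4-3)^2=1, (6-5)^2=1
sum(d^2) = 72.
Step 3: rho = 1 - 6*72 / (9*(9^2 - 1)) = 1 - 432/720 = 0.400000.
Step 4: Under H0, t = rho * sqrt((n-2)/(1-rho^2)) = 1.1547 ~ t(7).
Step 5: Two-sided p-value from the t-distribution with 7 df = 0.286105.
Step 6: alpha = 0.1. fail to reject H0.

rho = 0.4000, p = 0.286105, fail to reject H0 at alpha = 0.1.


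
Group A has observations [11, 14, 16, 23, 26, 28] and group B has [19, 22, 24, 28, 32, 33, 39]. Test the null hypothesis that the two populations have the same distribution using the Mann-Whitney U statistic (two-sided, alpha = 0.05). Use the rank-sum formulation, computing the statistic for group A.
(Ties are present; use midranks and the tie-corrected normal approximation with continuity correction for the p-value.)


Step 1: Combine and sort all 13 observations; assign midranks.
sorted (value, group): (11,X), (14,X), (16,X), (19,Y), (22,Y), (23,X), (24,Y), (26,X), (28,X), (28,Y), (32,Y), (33,Y), (39,Y)
ranks: 11->1, 14->2, 16->3, 19->4, 22->5, 23->6, 24->7, 26->8, 28->9.5, 28->9.5, 32->11, 33->12, 39->13
Step 2: Rank sum for X: R1 = 1 + 2 + 3 + 6 + 8 + 9.5 = 29.5.
Step 3: U_X = R1 - n1(n1+1)/2 = 29.5 - 6*7/2 = 29.5 - 21 = 8.5.
       U_Y = n1*n2 - U_X = 42 - 8.5 = 33.5.
Step 4: Ties are present, so use the tie-corrected normal approximation (with continuity correction) for the p-value.
Step 5: p-value = 0.086044; compare to alpha = 0.05. fail to reject H0.

U_X = 8.5, p = 0.086044, fail to reject H0 at alpha = 0.05.


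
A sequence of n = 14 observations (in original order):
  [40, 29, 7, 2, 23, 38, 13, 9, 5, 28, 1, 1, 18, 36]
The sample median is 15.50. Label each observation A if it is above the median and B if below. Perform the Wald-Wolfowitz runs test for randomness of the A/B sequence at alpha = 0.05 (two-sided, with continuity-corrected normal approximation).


Step 1: Compute median = 15.50; label A = above, B = below.
Labels in order: AABBAABBBABBAA  (n_A = 7, n_B = 7)
Step 2: Count runs R = 7.
Step 3: Under H0 (random ordering), E[R] = 2*n_A*n_B/(n_A+n_B) + 1 = 2*7*7/14 + 1 = 8.0000.
        Var[R] = 2*n_A*n_B*(2*n_A*n_B - n_A - n_B) / ((n_A+n_B)^2 * (n_A+n_B-1)) = 8232/2548 = 3.2308.
        SD[R] = 1.7974.
Step 4: Continuity-corrected z = (R + 0.5 - E[R]) / SD[R] = (7 + 0.5 - 8.0000) / 1.7974 = -0.2782.
Step 5: Two-sided p-value via normal approximation = 2*(1 - Phi(|z|)) = 0.780879.
Step 6: alpha = 0.05. fail to reject H0.

R = 7, z = -0.2782, p = 0.780879, fail to reject H0.


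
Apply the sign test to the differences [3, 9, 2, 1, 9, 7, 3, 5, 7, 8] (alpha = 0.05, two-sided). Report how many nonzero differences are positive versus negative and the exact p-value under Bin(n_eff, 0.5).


Step 1: Discard zero differences. Original n = 10; n_eff = number of nonzero differences = 10.
Nonzero differences (with sign): +3, +9, +2, +1, +9, +7, +3, +5, +7, +8
Step 2: Count signs: positive = 10, negative = 0.
Step 3: Under H0: P(positive) = 0.5, so the number of positives S ~ Bin(10, 0.5).
Step 4: Two-sided exact p-value = sum of Bin(10,0.5) probabilities at or below the observed probability = 0.001953.
Step 5: alpha = 0.05. reject H0.

n_eff = 10, pos = 10, neg = 0, p = 0.001953, reject H0.


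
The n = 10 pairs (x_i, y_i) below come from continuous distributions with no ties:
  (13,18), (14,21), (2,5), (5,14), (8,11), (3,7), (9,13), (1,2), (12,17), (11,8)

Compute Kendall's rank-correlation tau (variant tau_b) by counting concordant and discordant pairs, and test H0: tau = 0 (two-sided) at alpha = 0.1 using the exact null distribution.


Step 1: Enumerate the 45 unordered pairs (i,j) with i<j and classify each by sign(x_j-x_i) * sign(y_j-y_i).
  (1,2):dx=+1,dy=+3->C; (1,3):dx=-11,dy=-13->C; (1,4):dx=-8,dy=-4->C; (1,5):dx=-5,dy=-7->C
  (1,6):dx=-10,dy=-11->C; (1,7):dx=-4,dy=-5->C; (1,8):dx=-12,dy=-16->C; (1,9):dx=-1,dy=-1->C
  (1,10):dx=-2,dy=-10->C; (2,3):dx=-12,dy=-16->C; (2,4):dx=-9,dy=-7->C; (2,5):dx=-6,dy=-10->C
  (2,6):dx=-11,dy=-14->C; (2,7):dx=-5,dy=-8->C; (2,8):dx=-13,dy=-19->C; (2,9):dx=-2,dy=-4->C
  (2,10):dx=-3,dy=-13->C; (3,4):dx=+3,dy=+9->C; (3,5):dx=+6,dy=+6->C; (3,6):dx=+1,dy=+2->C
  (3,7):dx=+7,dy=+8->C; (3,8):dx=-1,dy=-3->C; (3,9):dx=+10,dy=+12->C; (3,10):dx=+9,dy=+3->C
  (4,5):dx=+3,dy=-3->D; (4,6):dx=-2,dy=-7->C; (4,7):dx=+4,dy=-1->D; (4,8):dx=-4,dy=-12->C
  (4,9):dx=+7,dy=+3->C; (4,10):dx=+6,dy=-6->D; (5,6):dx=-5,dy=-4->C; (5,7):dx=+1,dy=+2->C
  (5,8):dx=-7,dy=-9->C; (5,9):dx=+4,dy=+6->C; (5,10):dx=+3,dy=-3->D; (6,7):dx=+6,dy=+6->C
  (6,8):dx=-2,dy=-5->C; (6,9):dx=+9,dy=+10->C; (6,10):dx=+8,dy=+1->C; (7,8):dx=-8,dy=-11->C
  (7,9):dx=+3,dy=+4->C; (7,10):dx=+2,dy=-5->D; (8,9):dx=+11,dy=+15->C; (8,10):dx=+10,dy=+6->C
  (9,10):dx=-1,dy=-9->C
Step 2: C = 40, D = 5, total pairs = 45.
Step 3: tau = (C - D)/(n(n-1)/2) = (40 - 5)/45 = 0.777778.
Step 4: Exact two-sided p-value (enumerate n! = 3628800 permutations of y under H0): p = 0.000946.
Step 5: alpha = 0.1. reject H0.

tau_b = 0.7778 (C=40, D=5), p = 0.000946, reject H0.


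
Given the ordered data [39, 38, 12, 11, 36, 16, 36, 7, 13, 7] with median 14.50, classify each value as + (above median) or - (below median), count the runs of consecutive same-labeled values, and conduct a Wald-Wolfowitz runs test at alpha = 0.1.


Step 1: Compute median = 14.50; label A = above, B = below.
Labels in order: AABBAAABBB  (n_A = 5, n_B = 5)
Step 2: Count runs R = 4.
Step 3: Under H0 (random ordering), E[R] = 2*n_A*n_B/(n_A+n_B) + 1 = 2*5*5/10 + 1 = 6.0000.
        Var[R] = 2*n_A*n_B*(2*n_A*n_B - n_A - n_B) / ((n_A+n_B)^2 * (n_A+n_B-1)) = 2000/900 = 2.2222.
        SD[R] = 1.4907.
Step 4: Continuity-corrected z = (R + 0.5 - E[R]) / SD[R] = (4 + 0.5 - 6.0000) / 1.4907 = -1.0062.
Step 5: Two-sided p-value via normal approximation = 2*(1 - Phi(|z|)) = 0.314305.
Step 6: alpha = 0.1. fail to reject H0.

R = 4, z = -1.0062, p = 0.314305, fail to reject H0.


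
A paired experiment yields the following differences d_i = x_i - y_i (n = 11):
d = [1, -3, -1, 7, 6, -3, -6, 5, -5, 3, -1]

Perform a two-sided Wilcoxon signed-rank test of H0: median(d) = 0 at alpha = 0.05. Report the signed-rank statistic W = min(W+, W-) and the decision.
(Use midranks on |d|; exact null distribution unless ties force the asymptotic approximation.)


Step 1: Drop any zero differences (none here) and take |d_i|.
|d| = [1, 3, 1, 7, 6, 3, 6, 5, 5, 3, 1]
Step 2: Midrank |d_i| (ties get averaged ranks).
ranks: |1|->2, |3|->5, |1|->2, |7|->11, |6|->9.5, |3|->5, |6|->9.5, |5|->7.5, |5|->7.5, |3|->5, |1|->2
Step 3: Attach original signs; sum ranks with positive sign and with negative sign.
W+ = 2 + 11 + 9.5 + 7.5 + 5 = 35
W- = 5 + 2 + 5 + 9.5 + 7.5 + 2 = 31
(Check: W+ + W- = 66 should equal n(n+1)/2 = 66.)
Step 4: Test statistic W = min(W+, W-) = 31.
Step 5: Ties in |d|, so use the tie-corrected normal approximation.
        E[W] = n(n+1)/4 = 11*12/4 = 33.
        Tie groups: |d|=1 (t=3), |d|=3 (t=3), |d|=5 (t=2), |d|=6 (t=2); sum(t^3 - t) = 60.
        Var[W] = n(n+1)(2n+1)/24 - sum(t^3-t)/48 = 3036/24 - 60/48 = 125.25.
        z = (W - E[W]) / sqrt(Var[W]) = (31 - 33) / 11.1915 = -0.1787.
        Two-sided p = 2*Phi(z) = 0.858168.
Step 6: alpha = 0.05. fail to reject H0.

W+ = 35, W- = 31, W = min = 31, p = 0.858168, fail to reject H0.


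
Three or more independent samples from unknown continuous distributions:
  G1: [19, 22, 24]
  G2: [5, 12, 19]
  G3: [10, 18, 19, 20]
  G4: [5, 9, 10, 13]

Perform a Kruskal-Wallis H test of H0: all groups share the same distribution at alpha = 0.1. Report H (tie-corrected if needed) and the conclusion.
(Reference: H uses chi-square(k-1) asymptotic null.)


Step 1: Combine all N = 14 observations and assign midranks.
sorted (value, group, rank): (5,G2,1.5), (5,G4,1.5), (9,G4,3), (10,G3,4.5), (10,G4,4.5), (12,G2,6), (13,G4,7), (18,G3,8), (19,G1,10), (19,G2,10), (19,G3,10), (20,G3,12), (22,G1,13), (24,G1,14)
Step 2: Sum ranks within each group.
R_1 = 37 (n_1 = 3)
R_2 = 17.5 (n_2 = 3)
R_3 = 34.5 (n_3 = 4)
R_4 = 16 (n_4 = 4)
Step 3: H = 12/(N(N+1)) * sum(R_i^2/n_i) - 3(N+1)
     = 12/(14*15) * (37^2/3 + 17.5^2/3 + 34.5^2/4 + 16^2/4) - 3*15
     = 0.057143 * 919.979 - 45
     = 7.570238.
Step 4: Ties present; correction factor C = 1 - 36/(14^3 - 14) = 0.986813. Corrected H = 7.570238 / 0.986813 = 7.671399.
Step 5: Under H0, H ~ chi^2(3); p-value = 0.053314.
Step 6: alpha = 0.1. reject H0.

H = 7.6714, df = 3, p = 0.053314, reject H0.


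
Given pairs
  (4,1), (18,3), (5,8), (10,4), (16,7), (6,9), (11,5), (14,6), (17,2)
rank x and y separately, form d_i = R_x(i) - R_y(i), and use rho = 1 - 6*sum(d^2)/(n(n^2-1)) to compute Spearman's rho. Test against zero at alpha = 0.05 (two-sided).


Step 1: Rank x and y separately (midranks; no ties here).
rank(x): 4->1, 18->9, 5->2, 10->4, 16->7, 6->3, 11->5, 14->6, 17->8
rank(y): 1->1, 3->3, 8->8, 4->4, 7->7, 9->9, 5->5, 6->6, 2->2
Step 2: d_i = R_x(i) - R_y(i); compute d_i^2.
  (1-1)^2=0, (9-3)^2=36, (2-8)^2=36, (4-4)^2=0, (7-7)^2=0, (3-9)^2=36, (5-5)^2=0, (6-6)^2=0, (8-2)^2=36
sum(d^2) = 144.
Step 3: rho = 1 - 6*144 / (9*(9^2 - 1)) = 1 - 864/720 = -0.200000.
Step 4: Under H0, t = rho * sqrt((n-2)/(1-rho^2)) = -0.5401 ~ t(7).
Step 5: Two-sided p-value from the t-distribution with 7 df = 0.605901.
Step 6: alpha = 0.05. fail to reject H0.

rho = -0.2000, p = 0.605901, fail to reject H0 at alpha = 0.05.


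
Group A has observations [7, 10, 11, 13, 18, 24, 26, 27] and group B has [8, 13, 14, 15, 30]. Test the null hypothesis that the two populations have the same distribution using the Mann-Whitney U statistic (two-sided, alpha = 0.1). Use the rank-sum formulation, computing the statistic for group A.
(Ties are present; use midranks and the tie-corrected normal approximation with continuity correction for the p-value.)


Step 1: Combine and sort all 13 observations; assign midranks.
sorted (value, group): (7,X), (8,Y), (10,X), (11,X), (13,X), (13,Y), (14,Y), (15,Y), (18,X), (24,X), (26,X), (27,X), (30,Y)
ranks: 7->1, 8->2, 10->3, 11->4, 13->5.5, 13->5.5, 14->7, 15->8, 18->9, 24->10, 26->11, 27->12, 30->13
Step 2: Rank sum for X: R1 = 1 + 3 + 4 + 5.5 + 9 + 10 + 11 + 12 = 55.5.
Step 3: U_X = R1 - n1(n1+1)/2 = 55.5 - 8*9/2 = 55.5 - 36 = 19.5.
       U_Y = n1*n2 - U_X = 40 - 19.5 = 20.5.
Step 4: Ties are present, so use the tie-corrected normal approximation (with continuity correction) for the p-value.
Step 5: p-value = 1.000000; compare to alpha = 0.1. fail to reject H0.

U_X = 19.5, p = 1.000000, fail to reject H0 at alpha = 0.1.


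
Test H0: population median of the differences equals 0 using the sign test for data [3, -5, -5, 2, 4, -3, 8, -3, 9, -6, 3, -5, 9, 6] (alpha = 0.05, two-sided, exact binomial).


Step 1: Discard zero differences. Original n = 14; n_eff = number of nonzero differences = 14.
Nonzero differences (with sign): +3, -5, -5, +2, +4, -3, +8, -3, +9, -6, +3, -5, +9, +6
Step 2: Count signs: positive = 8, negative = 6.
Step 3: Under H0: P(positive) = 0.5, so the number of positives S ~ Bin(14, 0.5).
Step 4: Two-sided exact p-value = sum of Bin(14,0.5) probabilities at or below the observed probability = 0.790527.
Step 5: alpha = 0.05. fail to reject H0.

n_eff = 14, pos = 8, neg = 6, p = 0.790527, fail to reject H0.


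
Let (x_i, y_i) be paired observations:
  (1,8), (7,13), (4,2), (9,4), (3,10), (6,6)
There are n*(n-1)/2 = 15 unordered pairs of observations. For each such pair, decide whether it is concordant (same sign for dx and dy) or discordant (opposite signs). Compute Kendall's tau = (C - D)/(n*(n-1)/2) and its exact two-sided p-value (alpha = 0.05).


Step 1: Enumerate the 15 unordered pairs (i,j) with i<j and classify each by sign(x_j-x_i) * sign(y_j-y_i).
  (1,2):dx=+6,dy=+5->C; (1,3):dx=+3,dy=-6->D; (1,4):dx=+8,dy=-4->D; (1,5):dx=+2,dy=+2->C
  (1,6):dx=+5,dy=-2->D; (2,3):dx=-3,dy=-11->C; (2,4):dx=+2,dy=-9->D; (2,5):dx=-4,dy=-3->C
  (2,6):dx=-1,dy=-7->C; (3,4):dx=+5,dy=+2->C; (3,5):dx=-1,dy=+8->D; (3,6):dx=+2,dy=+4->C
  (4,5):dx=-6,dy=+6->D; (4,6):dx=-3,dy=+2->D; (5,6):dx=+3,dy=-4->D
Step 2: C = 7, D = 8, total pairs = 15.
Step 3: tau = (C - D)/(n(n-1)/2) = (7 - 8)/15 = -0.066667.
Step 4: Exact two-sided p-value (enumerate n! = 720 permutations of y under H0): p = 1.000000.
Step 5: alpha = 0.05. fail to reject H0.

tau_b = -0.0667 (C=7, D=8), p = 1.000000, fail to reject H0.


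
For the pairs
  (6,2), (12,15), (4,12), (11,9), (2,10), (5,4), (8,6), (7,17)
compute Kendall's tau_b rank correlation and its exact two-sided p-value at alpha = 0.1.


Step 1: Enumerate the 28 unordered pairs (i,j) with i<j and classify each by sign(x_j-x_i) * sign(y_j-y_i).
  (1,2):dx=+6,dy=+13->C; (1,3):dx=-2,dy=+10->D; (1,4):dx=+5,dy=+7->C; (1,5):dx=-4,dy=+8->D
  (1,6):dx=-1,dy=+2->D; (1,7):dx=+2,dy=+4->C; (1,8):dx=+1,dy=+15->C; (2,3):dx=-8,dy=-3->C
  (2,4):dx=-1,dy=-6->C; (2,5):dx=-10,dy=-5->C; (2,6):dx=-7,dy=-11->C; (2,7):dx=-4,dy=-9->C
  (2,8):dx=-5,dy=+2->D; (3,4):dx=+7,dy=-3->D; (3,5):dx=-2,dy=-2->C; (3,6):dx=+1,dy=-8->D
  (3,7):dx=+4,dy=-6->D; (3,8):dx=+3,dy=+5->C; (4,5):dx=-9,dy=+1->D; (4,6):dx=-6,dy=-5->C
  (4,7):dx=-3,dy=-3->C; (4,8):dx=-4,dy=+8->D; (5,6):dx=+3,dy=-6->D; (5,7):dx=+6,dy=-4->D
  (5,8):dx=+5,dy=+7->C; (6,7):dx=+3,dy=+2->C; (6,8):dx=+2,dy=+13->C; (7,8):dx=-1,dy=+11->D
Step 2: C = 16, D = 12, total pairs = 28.
Step 3: tau = (C - D)/(n(n-1)/2) = (16 - 12)/28 = 0.142857.
Step 4: Exact two-sided p-value (enumerate n! = 40320 permutations of y under H0): p = 0.719544.
Step 5: alpha = 0.1. fail to reject H0.

tau_b = 0.1429 (C=16, D=12), p = 0.719544, fail to reject H0.


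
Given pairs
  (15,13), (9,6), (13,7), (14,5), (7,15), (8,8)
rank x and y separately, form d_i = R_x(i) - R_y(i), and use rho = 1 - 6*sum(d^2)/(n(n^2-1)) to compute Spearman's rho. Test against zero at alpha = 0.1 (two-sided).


Step 1: Rank x and y separately (midranks; no ties here).
rank(x): 15->6, 9->3, 13->4, 14->5, 7->1, 8->2
rank(y): 13->5, 6->2, 7->3, 5->1, 15->6, 8->4
Step 2: d_i = R_x(i) - R_y(i); compute d_i^2.
  (6-5)^2=1, (3-2)^2=1, (4-3)^2=1, (5-1)^2=16, (1-6)^2=25, (2-4)^2=4
sum(d^2) = 48.
Step 3: rho = 1 - 6*48 / (6*(6^2 - 1)) = 1 - 288/210 = -0.371429.
Step 4: Under H0, t = rho * sqrt((n-2)/(1-rho^2)) = -0.8001 ~ t(4).
Step 5: Two-sided p-value from the t-distribution with 4 df = 0.468478.
Step 6: alpha = 0.1. fail to reject H0.

rho = -0.3714, p = 0.468478, fail to reject H0 at alpha = 0.1.


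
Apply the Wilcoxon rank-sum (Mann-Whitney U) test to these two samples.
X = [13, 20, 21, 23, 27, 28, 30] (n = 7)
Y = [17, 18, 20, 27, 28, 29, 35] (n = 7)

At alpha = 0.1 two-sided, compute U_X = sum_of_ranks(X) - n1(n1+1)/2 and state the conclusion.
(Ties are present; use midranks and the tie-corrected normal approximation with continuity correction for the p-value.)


Step 1: Combine and sort all 14 observations; assign midranks.
sorted (value, group): (13,X), (17,Y), (18,Y), (20,X), (20,Y), (21,X), (23,X), (27,X), (27,Y), (28,X), (28,Y), (29,Y), (30,X), (35,Y)
ranks: 13->1, 17->2, 18->3, 20->4.5, 20->4.5, 21->6, 23->7, 27->8.5, 27->8.5, 28->10.5, 28->10.5, 29->12, 30->13, 35->14
Step 2: Rank sum for X: R1 = 1 + 4.5 + 6 + 7 + 8.5 + 10.5 + 13 = 50.5.
Step 3: U_X = R1 - n1(n1+1)/2 = 50.5 - 7*8/2 = 50.5 - 28 = 22.5.
       U_Y = n1*n2 - U_X = 49 - 22.5 = 26.5.
Step 4: Ties are present, so use the tie-corrected normal approximation (with continuity correction) for the p-value.
Step 5: p-value = 0.847509; compare to alpha = 0.1. fail to reject H0.

U_X = 22.5, p = 0.847509, fail to reject H0 at alpha = 0.1.


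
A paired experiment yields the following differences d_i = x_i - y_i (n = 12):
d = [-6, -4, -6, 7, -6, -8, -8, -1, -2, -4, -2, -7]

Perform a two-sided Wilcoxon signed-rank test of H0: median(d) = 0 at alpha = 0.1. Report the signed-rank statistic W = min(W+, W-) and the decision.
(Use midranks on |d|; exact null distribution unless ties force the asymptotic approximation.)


Step 1: Drop any zero differences (none here) and take |d_i|.
|d| = [6, 4, 6, 7, 6, 8, 8, 1, 2, 4, 2, 7]
Step 2: Midrank |d_i| (ties get averaged ranks).
ranks: |6|->7, |4|->4.5, |6|->7, |7|->9.5, |6|->7, |8|->11.5, |8|->11.5, |1|->1, |2|->2.5, |4|->4.5, |2|->2.5, |7|->9.5
Step 3: Attach original signs; sum ranks with positive sign and with negative sign.
W+ = 9.5 = 9.5
W- = 7 + 4.5 + 7 + 7 + 11.5 + 11.5 + 1 + 2.5 + 4.5 + 2.5 + 9.5 = 68.5
(Check: W+ + W- = 78 should equal n(n+1)/2 = 78.)
Step 4: Test statistic W = min(W+, W-) = 9.5.
Step 5: Ties in |d|, so use the tie-corrected normal approximation.
        E[W] = n(n+1)/4 = 12*13/4 = 39.
        Tie groups: |d|=2 (t=2), |d|=4 (t=2), |d|=6 (t=3), |d|=7 (t=2), |d|=8 (t=2); sum(t^3 - t) = 48.
        Var[W] = n(n+1)(2n+1)/24 - sum(t^3-t)/48 = 3900/24 - 48/48 = 161.5.
        z = (W - E[W]) / sqrt(Var[W]) = (9.5 - 39) / 12.7083 = -2.3213.
        Two-sided p = 2*Phi(z) = 0.020269.
Step 6: alpha = 0.1. reject H0.

W+ = 9.5, W- = 68.5, W = min = 9.5, p = 0.020269, reject H0.


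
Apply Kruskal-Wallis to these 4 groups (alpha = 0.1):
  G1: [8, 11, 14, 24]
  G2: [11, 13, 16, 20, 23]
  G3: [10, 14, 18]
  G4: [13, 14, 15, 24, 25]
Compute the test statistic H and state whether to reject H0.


Step 1: Combine all N = 17 observations and assign midranks.
sorted (value, group, rank): (8,G1,1), (10,G3,2), (11,G1,3.5), (11,G2,3.5), (13,G2,5.5), (13,G4,5.5), (14,G1,8), (14,G3,8), (14,G4,8), (15,G4,10), (16,G2,11), (18,G3,12), (20,G2,13), (23,G2,14), (24,G1,15.5), (24,G4,15.5), (25,G4,17)
Step 2: Sum ranks within each group.
R_1 = 28 (n_1 = 4)
R_2 = 47 (n_2 = 5)
R_3 = 22 (n_3 = 3)
R_4 = 56 (n_4 = 5)
Step 3: H = 12/(N(N+1)) * sum(R_i^2/n_i) - 3(N+1)
     = 12/(17*18) * (28^2/4 + 47^2/5 + 22^2/3 + 56^2/5) - 3*18
     = 0.039216 * 1426.33 - 54
     = 1.934641.
Step 4: Ties present; correction factor C = 1 - 42/(17^3 - 17) = 0.991422. Corrected H = 1.934641 / 0.991422 = 1.951380.
Step 5: Under H0, H ~ chi^2(3); p-value = 0.582559.
Step 6: alpha = 0.1. fail to reject H0.

H = 1.9514, df = 3, p = 0.582559, fail to reject H0.


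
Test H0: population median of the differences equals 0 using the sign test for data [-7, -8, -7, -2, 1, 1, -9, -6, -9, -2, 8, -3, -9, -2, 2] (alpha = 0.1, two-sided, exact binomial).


Step 1: Discard zero differences. Original n = 15; n_eff = number of nonzero differences = 15.
Nonzero differences (with sign): -7, -8, -7, -2, +1, +1, -9, -6, -9, -2, +8, -3, -9, -2, +2
Step 2: Count signs: positive = 4, negative = 11.
Step 3: Under H0: P(positive) = 0.5, so the number of positives S ~ Bin(15, 0.5).
Step 4: Two-sided exact p-value = sum of Bin(15,0.5) probabilities at or below the observed probability = 0.118469.
Step 5: alpha = 0.1. fail to reject H0.

n_eff = 15, pos = 4, neg = 11, p = 0.118469, fail to reject H0.


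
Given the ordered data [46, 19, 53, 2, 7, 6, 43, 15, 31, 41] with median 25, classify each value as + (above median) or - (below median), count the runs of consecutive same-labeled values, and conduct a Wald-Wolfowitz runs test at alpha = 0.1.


Step 1: Compute median = 25; label A = above, B = below.
Labels in order: ABABBBABAA  (n_A = 5, n_B = 5)
Step 2: Count runs R = 7.
Step 3: Under H0 (random ordering), E[R] = 2*n_A*n_B/(n_A+n_B) + 1 = 2*5*5/10 + 1 = 6.0000.
        Var[R] = 2*n_A*n_B*(2*n_A*n_B - n_A - n_B) / ((n_A+n_B)^2 * (n_A+n_B-1)) = 2000/900 = 2.2222.
        SD[R] = 1.4907.
Step 4: Continuity-corrected z = (R - 0.5 - E[R]) / SD[R] = (7 - 0.5 - 6.0000) / 1.4907 = 0.3354.
Step 5: Two-sided p-value via normal approximation = 2*(1 - Phi(|z|)) = 0.737316.
Step 6: alpha = 0.1. fail to reject H0.

R = 7, z = 0.3354, p = 0.737316, fail to reject H0.


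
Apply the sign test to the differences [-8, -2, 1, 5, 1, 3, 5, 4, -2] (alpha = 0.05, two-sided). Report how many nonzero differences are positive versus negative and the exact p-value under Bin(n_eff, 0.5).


Step 1: Discard zero differences. Original n = 9; n_eff = number of nonzero differences = 9.
Nonzero differences (with sign): -8, -2, +1, +5, +1, +3, +5, +4, -2
Step 2: Count signs: positive = 6, negative = 3.
Step 3: Under H0: P(positive) = 0.5, so the number of positives S ~ Bin(9, 0.5).
Step 4: Two-sided exact p-value = sum of Bin(9,0.5) probabilities at or below the observed probability = 0.507812.
Step 5: alpha = 0.05. fail to reject H0.

n_eff = 9, pos = 6, neg = 3, p = 0.507812, fail to reject H0.


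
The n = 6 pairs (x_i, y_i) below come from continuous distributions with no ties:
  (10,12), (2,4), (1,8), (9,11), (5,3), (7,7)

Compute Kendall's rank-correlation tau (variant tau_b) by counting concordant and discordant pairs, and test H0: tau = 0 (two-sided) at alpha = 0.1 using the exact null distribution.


Step 1: Enumerate the 15 unordered pairs (i,j) with i<j and classify each by sign(x_j-x_i) * sign(y_j-y_i).
  (1,2):dx=-8,dy=-8->C; (1,3):dx=-9,dy=-4->C; (1,4):dx=-1,dy=-1->C; (1,5):dx=-5,dy=-9->C
  (1,6):dx=-3,dy=-5->C; (2,3):dx=-1,dy=+4->D; (2,4):dx=+7,dy=+7->C; (2,5):dx=+3,dy=-1->D
  (2,6):dx=+5,dy=+3->C; (3,4):dx=+8,dy=+3->C; (3,5):dx=+4,dy=-5->D; (3,6):dx=+6,dy=-1->D
  (4,5):dx=-4,dy=-8->C; (4,6):dx=-2,dy=-4->C; (5,6):dx=+2,dy=+4->C
Step 2: C = 11, D = 4, total pairs = 15.
Step 3: tau = (C - D)/(n(n-1)/2) = (11 - 4)/15 = 0.466667.
Step 4: Exact two-sided p-value (enumerate n! = 720 permutations of y under H0): p = 0.272222.
Step 5: alpha = 0.1. fail to reject H0.

tau_b = 0.4667 (C=11, D=4), p = 0.272222, fail to reject H0.


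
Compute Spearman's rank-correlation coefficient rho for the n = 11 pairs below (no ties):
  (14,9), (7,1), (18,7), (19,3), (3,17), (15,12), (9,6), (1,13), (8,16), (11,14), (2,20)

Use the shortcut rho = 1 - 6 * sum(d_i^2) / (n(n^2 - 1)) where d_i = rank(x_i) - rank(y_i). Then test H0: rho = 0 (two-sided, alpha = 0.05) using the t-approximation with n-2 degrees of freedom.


Step 1: Rank x and y separately (midranks; no ties here).
rank(x): 14->8, 7->4, 18->10, 19->11, 3->3, 15->9, 9->6, 1->1, 8->5, 11->7, 2->2
rank(y): 9->5, 1->1, 7->4, 3->2, 17->10, 12->6, 6->3, 13->7, 16->9, 14->8, 20->11
Step 2: d_i = R_x(i) - R_y(i); compute d_i^2.
  (8-5)^2=9, (4-1)^2=9, (10-4)^2=36, (11-2)^2=81, (3-10)^2=49, (9-6)^2=9, (6-3)^2=9, (1-7)^2=36, (5-9)^2=16, (7-8)^2=1, (2-11)^2=81
sum(d^2) = 336.
Step 3: rho = 1 - 6*336 / (11*(11^2 - 1)) = 1 - 2016/1320 = -0.527273.
Step 4: Under H0, t = rho * sqrt((n-2)/(1-rho^2)) = -1.8616 ~ t(9).
Step 5: Two-sided p-value from the t-distribution with 9 df = 0.095565.
Step 6: alpha = 0.05. fail to reject H0.

rho = -0.5273, p = 0.095565, fail to reject H0 at alpha = 0.05.


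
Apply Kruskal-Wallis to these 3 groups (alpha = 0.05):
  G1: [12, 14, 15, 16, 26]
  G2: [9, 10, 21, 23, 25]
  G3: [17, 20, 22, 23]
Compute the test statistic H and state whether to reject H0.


Step 1: Combine all N = 14 observations and assign midranks.
sorted (value, group, rank): (9,G2,1), (10,G2,2), (12,G1,3), (14,G1,4), (15,G1,5), (16,G1,6), (17,G3,7), (20,G3,8), (21,G2,9), (22,G3,10), (23,G2,11.5), (23,G3,11.5), (25,G2,13), (26,G1,14)
Step 2: Sum ranks within each group.
R_1 = 32 (n_1 = 5)
R_2 = 36.5 (n_2 = 5)
R_3 = 36.5 (n_3 = 4)
Step 3: H = 12/(N(N+1)) * sum(R_i^2/n_i) - 3(N+1)
     = 12/(14*15) * (32^2/5 + 36.5^2/5 + 36.5^2/4) - 3*15
     = 0.057143 * 804.312 - 45
     = 0.960714.
Step 4: Ties present; correction factor C = 1 - 6/(14^3 - 14) = 0.997802. Corrected H = 0.960714 / 0.997802 = 0.962830.
Step 5: Under H0, H ~ chi^2(2); p-value = 0.617908.
Step 6: alpha = 0.05. fail to reject H0.

H = 0.9628, df = 2, p = 0.617908, fail to reject H0.


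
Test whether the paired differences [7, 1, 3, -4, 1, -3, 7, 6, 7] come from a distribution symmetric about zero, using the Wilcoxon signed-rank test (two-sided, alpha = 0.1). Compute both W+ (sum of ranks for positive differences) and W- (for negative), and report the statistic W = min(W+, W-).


Step 1: Drop any zero differences (none here) and take |d_i|.
|d| = [7, 1, 3, 4, 1, 3, 7, 6, 7]
Step 2: Midrank |d_i| (ties get averaged ranks).
ranks: |7|->8, |1|->1.5, |3|->3.5, |4|->5, |1|->1.5, |3|->3.5, |7|->8, |6|->6, |7|->8
Step 3: Attach original signs; sum ranks with positive sign and with negative sign.
W+ = 8 + 1.5 + 3.5 + 1.5 + 8 + 6 + 8 = 36.5
W- = 5 + 3.5 = 8.5
(Check: W+ + W- = 45 should equal n(n+1)/2 = 45.)
Step 4: Test statistic W = min(W+, W-) = 8.5.
Step 5: Ties in |d|, so use the tie-corrected normal approximation.
        E[W] = n(n+1)/4 = 9*10/4 = 22.5.
        Tie groups: |d|=1 (t=2), |d|=3 (t=2), |d|=7 (t=3); sum(t^3 - t) = 36.
        Var[W] = n(n+1)(2n+1)/24 - sum(t^3-t)/48 = 1710/24 - 36/48 = 70.5.
        z = (W - E[W]) / sqrt(Var[W]) = (8.5 - 22.5) / 8.3964 = -1.6674.
        Two-sided p = 2*Phi(z) = 0.095440.
Step 6: alpha = 0.1. reject H0.

W+ = 36.5, W- = 8.5, W = min = 8.5, p = 0.095440, reject H0.


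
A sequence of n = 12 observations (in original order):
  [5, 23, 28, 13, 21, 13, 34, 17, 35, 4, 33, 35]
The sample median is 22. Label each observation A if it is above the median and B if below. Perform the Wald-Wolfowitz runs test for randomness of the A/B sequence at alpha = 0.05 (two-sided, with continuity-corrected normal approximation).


Step 1: Compute median = 22; label A = above, B = below.
Labels in order: BAABBBABABAA  (n_A = 6, n_B = 6)
Step 2: Count runs R = 8.
Step 3: Under H0 (random ordering), E[R] = 2*n_A*n_B/(n_A+n_B) + 1 = 2*6*6/12 + 1 = 7.0000.
        Var[R] = 2*n_A*n_B*(2*n_A*n_B - n_A - n_B) / ((n_A+n_B)^2 * (n_A+n_B-1)) = 4320/1584 = 2.7273.
        SD[R] = 1.6514.
Step 4: Continuity-corrected z = (R - 0.5 - E[R]) / SD[R] = (8 - 0.5 - 7.0000) / 1.6514 = 0.3028.
Step 5: Two-sided p-value via normal approximation = 2*(1 - Phi(|z|)) = 0.762069.
Step 6: alpha = 0.05. fail to reject H0.

R = 8, z = 0.3028, p = 0.762069, fail to reject H0.


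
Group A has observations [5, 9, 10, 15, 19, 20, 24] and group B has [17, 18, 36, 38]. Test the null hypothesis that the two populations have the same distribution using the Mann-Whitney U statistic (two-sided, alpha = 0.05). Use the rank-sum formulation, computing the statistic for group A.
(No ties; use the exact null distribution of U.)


Step 1: Combine and sort all 11 observations; assign midranks.
sorted (value, group): (5,X), (9,X), (10,X), (15,X), (17,Y), (18,Y), (19,X), (20,X), (24,X), (36,Y), (38,Y)
ranks: 5->1, 9->2, 10->3, 15->4, 17->5, 18->6, 19->7, 20->8, 24->9, 36->10, 38->11
Step 2: Rank sum for X: R1 = 1 + 2 + 3 + 4 + 7 + 8 + 9 = 34.
Step 3: U_X = R1 - n1(n1+1)/2 = 34 - 7*8/2 = 34 - 28 = 6.
       U_Y = n1*n2 - U_X = 28 - 6 = 22.
Step 4: No ties, so the exact null distribution of U (based on enumerating the C(11,7) = 330 equally likely rank assignments) gives the two-sided p-value.
Step 5: p-value = 0.163636; compare to alpha = 0.05. fail to reject H0.

U_X = 6, p = 0.163636, fail to reject H0 at alpha = 0.05.


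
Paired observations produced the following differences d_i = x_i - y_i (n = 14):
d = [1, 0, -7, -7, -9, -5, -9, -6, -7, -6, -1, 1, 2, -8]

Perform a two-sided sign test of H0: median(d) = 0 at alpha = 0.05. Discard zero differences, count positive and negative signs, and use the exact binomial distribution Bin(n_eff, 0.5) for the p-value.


Step 1: Discard zero differences. Original n = 14; n_eff = number of nonzero differences = 13.
Nonzero differences (with sign): +1, -7, -7, -9, -5, -9, -6, -7, -6, -1, +1, +2, -8
Step 2: Count signs: positive = 3, negative = 10.
Step 3: Under H0: P(positive) = 0.5, so the number of positives S ~ Bin(13, 0.5).
Step 4: Two-sided exact p-value = sum of Bin(13,0.5) probabilities at or below the observed probability = 0.092285.
Step 5: alpha = 0.05. fail to reject H0.

n_eff = 13, pos = 3, neg = 10, p = 0.092285, fail to reject H0.


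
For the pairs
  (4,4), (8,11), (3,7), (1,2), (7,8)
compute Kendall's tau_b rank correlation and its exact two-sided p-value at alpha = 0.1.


Step 1: Enumerate the 10 unordered pairs (i,j) with i<j and classify each by sign(x_j-x_i) * sign(y_j-y_i).
  (1,2):dx=+4,dy=+7->C; (1,3):dx=-1,dy=+3->D; (1,4):dx=-3,dy=-2->C; (1,5):dx=+3,dy=+4->C
  (2,3):dx=-5,dy=-4->C; (2,4):dx=-7,dy=-9->C; (2,5):dx=-1,dy=-3->C; (3,4):dx=-2,dy=-5->C
  (3,5):dx=+4,dy=+1->C; (4,5):dx=+6,dy=+6->C
Step 2: C = 9, D = 1, total pairs = 10.
Step 3: tau = (C - D)/(n(n-1)/2) = (9 - 1)/10 = 0.800000.
Step 4: Exact two-sided p-value (enumerate n! = 120 permutations of y under H0): p = 0.083333.
Step 5: alpha = 0.1. reject H0.

tau_b = 0.8000 (C=9, D=1), p = 0.083333, reject H0.


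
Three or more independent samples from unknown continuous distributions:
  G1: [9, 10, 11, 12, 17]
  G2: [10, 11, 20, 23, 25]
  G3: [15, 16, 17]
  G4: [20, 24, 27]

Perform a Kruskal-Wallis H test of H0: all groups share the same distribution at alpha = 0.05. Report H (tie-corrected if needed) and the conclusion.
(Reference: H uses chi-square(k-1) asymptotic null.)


Step 1: Combine all N = 16 observations and assign midranks.
sorted (value, group, rank): (9,G1,1), (10,G1,2.5), (10,G2,2.5), (11,G1,4.5), (11,G2,4.5), (12,G1,6), (15,G3,7), (16,G3,8), (17,G1,9.5), (17,G3,9.5), (20,G2,11.5), (20,G4,11.5), (23,G2,13), (24,G4,14), (25,G2,15), (27,G4,16)
Step 2: Sum ranks within each group.
R_1 = 23.5 (n_1 = 5)
R_2 = 46.5 (n_2 = 5)
R_3 = 24.5 (n_3 = 3)
R_4 = 41.5 (n_4 = 3)
Step 3: H = 12/(N(N+1)) * sum(R_i^2/n_i) - 3(N+1)
     = 12/(16*17) * (23.5^2/5 + 46.5^2/5 + 24.5^2/3 + 41.5^2/3) - 3*17
     = 0.044118 * 1317.07 - 51
     = 7.105882.
Step 4: Ties present; correction factor C = 1 - 24/(16^3 - 16) = 0.994118. Corrected H = 7.105882 / 0.994118 = 7.147929.
Step 5: Under H0, H ~ chi^2(3); p-value = 0.067329.
Step 6: alpha = 0.05. fail to reject H0.

H = 7.1479, df = 3, p = 0.067329, fail to reject H0.
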